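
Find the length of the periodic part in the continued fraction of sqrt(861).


Run the CF algorithm for sqrt(861).
a_0 = floor(sqrt(861)) = 29; set m_0=0, q_0=1.
Recurrence: m' = q*a - m,  q' = (d - m'^2)/q,  a' = floor((a_0 + m')/q').
  step 1: m=29, q=20, a=2
  step 2: m=11, q=37, a=1
  step 3: m=26, q=5, a=11
  step 4: m=29, q=4, a=14
  step 5: m=27, q=33, a=1
  step 6: m=6, q=25, a=1
  step 7: m=19, q=20, a=2
  step 8: m=21, q=21, a=2
  step 9: m=21, q=20, a=2
  step 10: m=19, q=25, a=1
  step 11: m=6, q=33, a=1
  step 12: m=27, q=4, a=14
  step 13: m=29, q=5, a=11
  step 14: m=26, q=37, a=1
  step 15: m=11, q=20, a=2
  step 16: m=29, q=1, a=58
a_16 = 2*a_0 = 58, so the period closes here.
sqrt(861) = [29; 2, 1, 11, 14, 1, 1, 2, 2, 2, 1, 1, 14, 11, 1, 2, 58]
Period length = 16

16


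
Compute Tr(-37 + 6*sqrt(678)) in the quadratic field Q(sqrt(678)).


Tr(a + b*sqrt(d)) = (a + b*sqrt(d)) + (a - b*sqrt(d)) = 2a
= 2 * (-37)
= -74

-74


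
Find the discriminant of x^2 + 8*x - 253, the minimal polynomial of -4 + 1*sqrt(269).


The element -4 + 1*sqrt(269) has minimal polynomial:
x^2 + 8*x - 253
Discriminant = (8)^2 - 4*(-253)
= 64 + 1012
= 1076

1076


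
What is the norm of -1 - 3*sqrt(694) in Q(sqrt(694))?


N(a + b*sqrt(d)) = a^2 - d*b^2
= (-1)^2 - (694)*(-3)^2
= 1 - 6246
= -6245

-6245


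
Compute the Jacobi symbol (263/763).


Compute (263/763) via quadratic reciprocity:
  reciprocity: (263/763) -> -(763/263)
  reduce: (237/263)
  reciprocity: (237/263) -> +(263/237)
  reduce: (26/237)
  pull out 2: (2/237) = -1  (since 237 mod 8 = 5)
  reciprocity: (13/237) -> +(237/13)
  reduce: (3/13)
  reciprocity: (3/13) -> +(13/3)
  reduce: (1/3)
  (1/3) = 1
Product of signs = 1

1


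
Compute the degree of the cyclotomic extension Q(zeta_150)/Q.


The degree equals Euler's totient phi(150).
150 = 2 * 3 * 5^2
phi(150) = 40

40


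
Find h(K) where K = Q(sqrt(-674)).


K = Q(sqrt(-674)). d mod 4 = 2, so D = disc(K) = 4d = -2696
h(K) equals the number of primitive reduced positive-definite forms (a, b, c) = a*x^2 + b*x*y + c*y^2 with b^2 - 4ac = D,
where reduced means |b| <= a <= c, with b >= 0 whenever |b| = a or a = c, and primitive means gcd(a, b, c) = 1.
Reduced forces 3a^2 <= |D| = 2696, so 1 <= a <= 29; b must have the parity of D, and c = (b^2 - D)/(4a) must be an integer >= a.
Enumerate a = 1..29, b in [-a, a]:
  a=1: (1, 0, 674)  [1]
  a=2: (2, 0, 337)  [1]
  a=3: (3, -2, 225), (3, 2, 225)  [2]
  a=4: none
  a=5: (5, -2, 135), (5, 2, 135)  [2]
  a=6: (6, -4, 113), (6, 4, 113)  [2]
  a=7..8: none
  a=9: (9, -2, 75), (9, 2, 75)  [2]
  a=10: (10, -8, 69), (10, 8, 69)  [2]
  a=11..14: none
  a=15: (15, -8, 46), (15, -2, 45), (15, 2, 45), (15, 8, 46)  [4]
  a=16..17: none
  a=18: (18, -16, 41), (18, 16, 41)  [2]
  a=19..22: none
  a=23: (23, -8, 30), (23, 8, 30)  [2]
  a=24: none
  a=25: (25, -2, 27), (25, 2, 27)  [2]
  a=26..28: none
  a=29: (29, -28, 30), (29, 28, 30)  [2]
Total reduced forms: 1 + 1 + 2 + 2 + 2 + 2 + 2 + 4 + 2 + 2 + 2 + 2 = 24
h = 24

24


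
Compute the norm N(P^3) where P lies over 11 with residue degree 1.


N(P^a) = p^(a*f)
= 11^(3*1)
= 11^3
= 1331

1331


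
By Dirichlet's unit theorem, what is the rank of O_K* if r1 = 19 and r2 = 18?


By Dirichlet's unit theorem:
rank = r1 + r2 - 1
= 19 + 18 - 1
= 36

36


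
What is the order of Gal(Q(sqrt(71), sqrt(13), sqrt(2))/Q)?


The 3 square roots of distinct primes are multiplicatively independent over Q,
so [K:Q] = 2^3 and Gal(K/Q) is isomorphic to (Z/2Z)^3.
|Gal| = 2^3 = 8

8


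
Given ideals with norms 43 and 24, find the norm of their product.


N(IJ) = N(I) * N(J)
= 43 * 24
= 1032

1032


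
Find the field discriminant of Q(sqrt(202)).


For K = Q(sqrt(d)) with d squarefree: disc(K) = d if d = 1 mod 4, and disc(K) = 4d if d = 2 or 3 mod 4.
Here d = 202, and d mod 4 = 2.
d = 2 mod 4, not 1 (O_K = Z[sqrt(d)]), so disc(K) = 4d = 4 * (202) = 808

808


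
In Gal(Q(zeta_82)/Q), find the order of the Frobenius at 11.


The Frobenius at p in Gal(Q(zeta_n)/Q) = (Z/nZ)* is the class of p, so its order is ord_82(11), the smallest k >= 1 with 11^k = 1 mod 82.
n = 82 = 2 * 41, phi(82) = 40; the order divides phi(n).
Divisors of 40: 1, 2, 4, 5, 8, 10, 20, 40
Repeated squaring mod 82: 11^1 = 11, 11^2 = 39, 11^4 = 45, 11^8 = 57, 11^16 = 51, 11^32 = 59
Test divisors in increasing order:
  k=1: 11^1 = 11 mod 82
  k=2: 11^2 = 39 mod 82
  k=4: 11^4 = 45 mod 82
  k=5: 11^5 = 45 * 11 = 3 mod 82
  k=8: 11^8 = 57 mod 82
  k=10: 11^10 = 57 * 39 = 9 mod 82
  k=20: 11^20 = 51 * 45 = 81 mod 82
  k=40: 11^40 = 59 * 57 = 1 mod 82  <- first divisor giving 1
Order = 40

40


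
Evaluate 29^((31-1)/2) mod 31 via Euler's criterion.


p = 31 is prime and the exponent is (p-1)/2 = 15, so by Euler's criterion 29^15 = (29/31) = +1 or -1 mod 31.
Compute by square-and-multiply:
  15 = 8 + 4 + 2 + 1 (binary 1111)
  Repeated squaring mod 31: 29^1 = 29, 29^2 = 4, 29^4 = 16, 29^8 = 8
  29^15 = 29^8 * 29^4 * 29^2 * 29^1 = 8 * 16 * 4 * 29 mod 31
    8 * 16 = 128 = 4 mod 31
    4 * 4 = 16 = 16 mod 31
    16 * 29 = 464 = 30 mod 31
  29^15 = 30 mod 31
Result 30 = p - 1 = -1 mod 31: 29 is a quadratic non-residue mod 31. As a residue in [0, p-1] the value is 30.
29^15 mod 31 = 30

30


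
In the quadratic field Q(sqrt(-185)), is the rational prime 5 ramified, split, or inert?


K = Q(sqrt(-185)). Since d mod 4 = 3, disc(K) = -740.
Check p | disc: -740 mod 5 = 0.
p divides disc, so p ramifies: (p) = P^2 with e=2, f=1, g=1.
Therefore p is ramified.

ramified


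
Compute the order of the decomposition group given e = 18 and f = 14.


|D_P| = e * f
= 18 * 14
= 252

252


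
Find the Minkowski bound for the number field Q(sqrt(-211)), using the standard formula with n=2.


d = -211, d mod 4 = 1, so disc(K) = d = -211; |disc(K)| = 211
Imaginary quadratic field, so n = 2, s = r2 = 1, r1 = 0
M = (n!/n^n) * (4/pi)^s * sqrt(|disc(K)|) = (2!/2^2) * (4/pi)^1 * sqrt(211)
= 0.5 * 1.273240 * 14.525839
= 9.2474

9.2474


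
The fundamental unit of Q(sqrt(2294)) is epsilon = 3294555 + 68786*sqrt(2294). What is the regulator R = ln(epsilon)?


epsilon = 3294555 + 68786*sqrt(2294)
= 6.5891e+06
R = ln(6.5891e+06)
= 15.7009

15.7009


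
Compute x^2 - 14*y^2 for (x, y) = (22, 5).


x^2 - d*y^2
= 22^2 - 14*5^2
= 484 - 350
= 134

134


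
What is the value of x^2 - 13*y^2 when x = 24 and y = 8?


x^2 - d*y^2
= 24^2 - 13*8^2
= 576 - 832
= -256

-256


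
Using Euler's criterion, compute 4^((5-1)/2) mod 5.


p = 5 is prime and the exponent is (p-1)/2 = 2, so by Euler's criterion 4^2 = (4/5) = +1 or -1 mod 5.
Compute by square-and-multiply:
  2 = 2 (binary 10)
  Repeated squaring mod 5: 4^1 = 4, 4^2 = 1
  4^2 = 1 mod 5
Result 1: 4 is a quadratic residue mod 5.
4^2 mod 5 = 1

1


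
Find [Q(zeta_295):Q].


The degree equals Euler's totient phi(295).
295 = 5 * 59
phi(295) = 232

232


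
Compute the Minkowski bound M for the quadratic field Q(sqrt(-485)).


d = -485, d mod 4 = 3, so disc(K) = 4d = -1940; |disc(K)| = 1940
Imaginary quadratic field, so n = 2, s = r2 = 1, r1 = 0
M = (n!/n^n) * (4/pi)^s * sqrt(|disc(K)|) = (2!/2^2) * (4/pi)^1 * sqrt(1940)
= 0.5 * 1.273240 * 44.045431
= 28.0402

28.0402


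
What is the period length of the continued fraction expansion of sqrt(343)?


Run the CF algorithm for sqrt(343).
a_0 = floor(sqrt(343)) = 18; set m_0=0, q_0=1.
Recurrence: m' = q*a - m,  q' = (d - m'^2)/q,  a' = floor((a_0 + m')/q').
  step 1: m=18, q=19, a=1
  step 2: m=1, q=18, a=1
  step 3: m=17, q=3, a=11
  step 4: m=16, q=29, a=1
  step 5: m=13, q=6, a=5
  step 6: m=17, q=9, a=3
  step 7: m=10, q=27, a=1
  step 8: m=17, q=2, a=17
  step 9: m=17, q=27, a=1
  step 10: m=10, q=9, a=3
  step 11: m=17, q=6, a=5
  step 12: m=13, q=29, a=1
  step 13: m=16, q=3, a=11
  step 14: m=17, q=18, a=1
  step 15: m=1, q=19, a=1
  step 16: m=18, q=1, a=36
a_16 = 2*a_0 = 36, so the period closes here.
sqrt(343) = [18; 1, 1, 11, 1, 5, 3, 1, 17, 1, 3, 5, 1, 11, 1, 1, 36]
Period length = 16

16


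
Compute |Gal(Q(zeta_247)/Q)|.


|Gal(Q(zeta_247)/Q)| = phi(247)
= 216

216


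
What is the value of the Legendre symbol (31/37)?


p = 37 is prime, so compute (31/37) with the reciprocity algorithm (Jacobi-symbol steps: pull out 2s via (2/n), flip via reciprocity, reduce):
  reciprocity: (31/37) -> +(37/31)
  reduce: (6/31)
  pull out 2: (2/31) = +1  (since 31 mod 8 = 7)
  reciprocity: (3/31) -> -(31/3)
  reduce: (1/3)
  (1/3) = 1
Product of signs = -1
(31/37) = -1

-1


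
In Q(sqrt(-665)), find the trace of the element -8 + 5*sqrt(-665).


Tr(a + b*sqrt(d)) = (a + b*sqrt(d)) + (a - b*sqrt(d)) = 2a
= 2 * (-8)
= -16

-16


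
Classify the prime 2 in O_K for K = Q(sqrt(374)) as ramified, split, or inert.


K = Q(sqrt(374)). Since d mod 4 = 2, disc(K) = 1496.
Check p | disc: 1496 mod 2 = 0.
p divides disc, so p ramifies: (p) = P^2 with e=2, f=1, g=1.
Therefore p is ramified.

ramified


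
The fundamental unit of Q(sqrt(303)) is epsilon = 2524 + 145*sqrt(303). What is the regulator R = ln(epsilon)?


epsilon = 2524 + 145*sqrt(303)
= 5047.9998
R = ln(5047.9998)
= 8.5267

8.5267


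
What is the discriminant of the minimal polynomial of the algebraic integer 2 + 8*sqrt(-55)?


The element 2 + 8*sqrt(-55) has minimal polynomial:
x^2 - 4*x + 3524
Discriminant = (-4)^2 - 4*(3524)
= 16 - 14096
= -14080

-14080


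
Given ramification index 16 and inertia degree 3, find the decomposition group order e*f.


|D_P| = e * f
= 16 * 3
= 48

48


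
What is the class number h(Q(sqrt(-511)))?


K = Q(sqrt(-511)). d mod 4 = 1, so D = disc(K) = d = -511
h(K) equals the number of primitive reduced positive-definite forms (a, b, c) = a*x^2 + b*x*y + c*y^2 with b^2 - 4ac = D,
where reduced means |b| <= a <= c, with b >= 0 whenever |b| = a or a = c, and primitive means gcd(a, b, c) = 1.
Reduced forces 3a^2 <= |D| = 511, so 1 <= a <= 13; b must have the parity of D, and c = (b^2 - D)/(4a) must be an integer >= a.
Enumerate a = 1..13, b in [-a, a]:
  a=1: (1, 1, 128)  [1]
  a=2: (2, -1, 64), (2, 1, 64)  [2]
  a=3: none
  a=4: (4, -1, 32), (4, 1, 32)  [2]
  a=5: (5, -3, 26), (5, 3, 26)  [2]
  a=6: none
  a=7: (7, 7, 20)  [1]
  a=8: (8, -1, 16), (8, 1, 16)  [2]
  a=9: none
  a=10: (10, -7, 14), (10, -3, 13), (10, 3, 13), (10, 7, 14)  [4]
  a=11..13: none
Total reduced forms: 1 + 2 + 2 + 2 + 1 + 2 + 4 = 14
h = 14

14


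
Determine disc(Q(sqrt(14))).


For K = Q(sqrt(d)) with d squarefree: disc(K) = d if d = 1 mod 4, and disc(K) = 4d if d = 2 or 3 mod 4.
Here d = 14, and d mod 4 = 2.
d = 2 mod 4, not 1 (O_K = Z[sqrt(d)]), so disc(K) = 4d = 4 * (14) = 56

56


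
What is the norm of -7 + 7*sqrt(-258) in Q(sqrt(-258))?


N(a + b*sqrt(d)) = a^2 - d*b^2
= (-7)^2 - (-258)*(7)^2
= 49 + 12642
= 12691

12691


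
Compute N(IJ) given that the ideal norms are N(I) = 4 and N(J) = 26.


N(IJ) = N(I) * N(J)
= 4 * 26
= 104

104


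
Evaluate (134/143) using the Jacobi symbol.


Compute (134/143) via quadratic reciprocity:
  pull out 2: (2/143) = +1  (since 143 mod 8 = 7)
  reciprocity: (67/143) -> -(143/67)
  reduce: (9/67)
  reciprocity: (9/67) -> +(67/9)
  reduce: (4/9)
  pull out 2: (2/9) = +1  (since 9 mod 8 = 1)
  pull out 2: (2/9) = +1  (since 9 mod 8 = 1)
  (1/9) = 1
Product of signs = -1

-1


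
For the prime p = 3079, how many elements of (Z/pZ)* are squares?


For prime p, the number of non-zero quadratic residues is (p-1)/2.
= (3079-1)/2
= 1539

1539


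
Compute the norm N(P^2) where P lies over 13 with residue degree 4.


N(P^a) = p^(a*f)
= 13^(2*4)
= 13^8
= 815730721

815730721


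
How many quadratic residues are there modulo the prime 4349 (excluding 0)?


For prime p, the number of non-zero quadratic residues is (p-1)/2.
= (4349-1)/2
= 2174

2174


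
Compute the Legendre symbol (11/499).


p = 499 is prime, so compute (11/499) with the reciprocity algorithm (Jacobi-symbol steps: pull out 2s via (2/n), flip via reciprocity, reduce):
  reciprocity: (11/499) -> -(499/11)
  reduce: (4/11)
  pull out 2: (2/11) = -1  (since 11 mod 8 = 3)
  pull out 2: (2/11) = -1  (since 11 mod 8 = 3)
  (1/11) = 1
Product of signs = -1
(11/499) = -1

-1


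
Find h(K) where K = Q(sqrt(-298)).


K = Q(sqrt(-298)). d mod 4 = 2, so D = disc(K) = 4d = -1192
h(K) equals the number of primitive reduced positive-definite forms (a, b, c) = a*x^2 + b*x*y + c*y^2 with b^2 - 4ac = D,
where reduced means |b| <= a <= c, with b >= 0 whenever |b| = a or a = c, and primitive means gcd(a, b, c) = 1.
Reduced forces 3a^2 <= |D| = 1192, so 1 <= a <= 19; b must have the parity of D, and c = (b^2 - D)/(4a) must be an integer >= a.
Enumerate a = 1..19, b in [-a, a]:
  a=1: (1, 0, 298)  [1]
  a=2: (2, 0, 149)  [1]
  a=3..12: none
  a=13: (13, -2, 23), (13, 2, 23)  [2]
  a=14..16: none
  a=17: (17, -10, 19), (17, 10, 19)  [2]
  a=18..19: none
Total reduced forms: 1 + 1 + 2 + 2 = 6
h = 6

6


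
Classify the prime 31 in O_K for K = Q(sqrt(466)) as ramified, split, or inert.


K = Q(sqrt(466)). Since d mod 4 = 2, disc(K) = 1864.
Check p | disc: 1864 mod 31 = 4.
p does not divide disc. Compute Legendre symbol (d/p):
1^((31-1)/2) mod 31 = 1
(d/p) = 1, so p splits: (p) = P*P' with e=1, f=1, g=2.
Therefore p is split.

split


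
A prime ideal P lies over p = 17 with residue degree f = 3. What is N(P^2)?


N(P^a) = p^(a*f)
= 17^(2*3)
= 17^6
= 24137569

24137569


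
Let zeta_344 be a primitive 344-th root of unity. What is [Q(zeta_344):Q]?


The degree equals Euler's totient phi(344).
344 = 2^3 * 43
phi(344) = 168

168


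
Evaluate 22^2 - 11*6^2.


x^2 - d*y^2
= 22^2 - 11*6^2
= 484 - 396
= 88

88


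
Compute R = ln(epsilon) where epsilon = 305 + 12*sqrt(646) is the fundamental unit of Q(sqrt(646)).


epsilon = 305 + 12*sqrt(646)
= 609.9984
R = ln(609.9984)
= 6.4135

6.4135


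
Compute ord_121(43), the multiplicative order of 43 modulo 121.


We want ord_121(43), the smallest k >= 1 with 43^k = 1 mod 121.
n = 121 = 11^2, phi(121) = 110; the order divides phi(n).
Divisors of 110: 1, 2, 5, 10, 11, 22, 55, 110
Repeated squaring mod 121: 43^1 = 43, 43^2 = 34, 43^4 = 67, 43^8 = 12, 43^16 = 23, 43^32 = 45, 43^64 = 89
Test divisors in increasing order:
  k=1: 43^1 = 43 mod 121
  k=2: 43^2 = 34 mod 121
  k=5: 43^5 = 67 * 43 = 98 mod 121
  k=10: 43^10 = 12 * 34 = 45 mod 121
  k=11: 43^11 = 12 * 34 * 43 = 120 mod 121
  k=22: 43^22 = 23 * 67 * 34 = 1 mod 121  <- first divisor giving 1
Order = 22

22


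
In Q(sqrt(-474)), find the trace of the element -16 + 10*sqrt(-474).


Tr(a + b*sqrt(d)) = (a + b*sqrt(d)) + (a - b*sqrt(d)) = 2a
= 2 * (-16)
= -32

-32


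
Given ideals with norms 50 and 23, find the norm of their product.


N(IJ) = N(I) * N(J)
= 50 * 23
= 1150

1150


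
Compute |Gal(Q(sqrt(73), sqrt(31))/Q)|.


The 2 square roots of distinct primes are multiplicatively independent over Q,
so [K:Q] = 2^2 and Gal(K/Q) is isomorphic to (Z/2Z)^2.
|Gal| = 2^2 = 4

4


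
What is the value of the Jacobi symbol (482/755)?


Compute (482/755) via quadratic reciprocity:
  pull out 2: (2/755) = -1  (since 755 mod 8 = 3)
  reciprocity: (241/755) -> +(755/241)
  reduce: (32/241)
  pull out 2: (2/241) = +1  (since 241 mod 8 = 1)
  pull out 2: (2/241) = +1  (since 241 mod 8 = 1)
  pull out 2: (2/241) = +1  (since 241 mod 8 = 1)
  pull out 2: (2/241) = +1  (since 241 mod 8 = 1)
  pull out 2: (2/241) = +1  (since 241 mod 8 = 1)
  (1/241) = 1
Product of signs = -1

-1


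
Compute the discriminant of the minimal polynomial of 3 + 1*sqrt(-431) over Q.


The element 3 + 1*sqrt(-431) has minimal polynomial:
x^2 - 6*x + 440
Discriminant = (-6)^2 - 4*(440)
= 36 - 1760
= -1724

-1724


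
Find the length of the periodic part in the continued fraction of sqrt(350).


Run the CF algorithm for sqrt(350).
a_0 = floor(sqrt(350)) = 18; set m_0=0, q_0=1.
Recurrence: m' = q*a - m,  q' = (d - m'^2)/q,  a' = floor((a_0 + m')/q').
  step 1: m=18, q=26, a=1
  step 2: m=8, q=11, a=2
  step 3: m=14, q=14, a=2
  step 4: m=14, q=11, a=2
  step 5: m=8, q=26, a=1
  step 6: m=18, q=1, a=36
a_6 = 2*a_0 = 36, so the period closes here.
sqrt(350) = [18; 1, 2, 2, 2, 1, 36]
Period length = 6

6


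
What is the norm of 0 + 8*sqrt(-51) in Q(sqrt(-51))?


N(a + b*sqrt(d)) = a^2 - d*b^2
= (0)^2 - (-51)*(8)^2
= 0 + 3264
= 3264

3264


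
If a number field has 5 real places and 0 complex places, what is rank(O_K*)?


By Dirichlet's unit theorem:
rank = r1 + r2 - 1
= 5 + 0 - 1
= 4

4


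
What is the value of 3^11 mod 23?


p = 23 is prime and the exponent is (p-1)/2 = 11, so by Euler's criterion 3^11 = (3/23) = +1 or -1 mod 23.
Compute by square-and-multiply:
  11 = 8 + 2 + 1 (binary 1011)
  Repeated squaring mod 23: 3^1 = 3, 3^2 = 9, 3^4 = 12, 3^8 = 6
  3^11 = 3^8 * 3^2 * 3^1 = 6 * 9 * 3 mod 23
    6 * 9 = 54 = 8 mod 23
    8 * 3 = 24 = 1 mod 23
  3^11 = 1 mod 23
Result 1: 3 is a quadratic residue mod 23.
3^11 mod 23 = 1

1


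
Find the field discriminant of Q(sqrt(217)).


For K = Q(sqrt(d)) with d squarefree: disc(K) = d if d = 1 mod 4, and disc(K) = 4d if d = 2 or 3 mod 4.
Here d = 217, and d mod 4 = 1.
d = 1 mod 4 (O_K = Z[(1+sqrt(d))/2]), so disc(K) = d = 217

217


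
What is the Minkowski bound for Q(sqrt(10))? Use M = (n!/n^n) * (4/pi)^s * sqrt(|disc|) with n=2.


d = 10, d mod 4 = 2, so disc(K) = 4d = 40; |disc(K)| = 40
Real quadratic field, so n = 2, s = r2 = 0, r1 = 2
M = (n!/n^n) * (4/pi)^s * sqrt(|disc(K)|) = (2!/2^2) * (4/pi)^0 * sqrt(40)
= 0.5 * 1.000000 * 6.324555
= 3.1623

3.1623


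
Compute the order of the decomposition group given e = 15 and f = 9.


|D_P| = e * f
= 15 * 9
= 135

135


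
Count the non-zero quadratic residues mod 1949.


For prime p, the number of non-zero quadratic residues is (p-1)/2.
= (1949-1)/2
= 974

974


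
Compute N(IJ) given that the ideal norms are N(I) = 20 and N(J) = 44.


N(IJ) = N(I) * N(J)
= 20 * 44
= 880

880


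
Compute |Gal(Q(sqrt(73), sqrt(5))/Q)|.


The 2 square roots of distinct primes are multiplicatively independent over Q,
so [K:Q] = 2^2 and Gal(K/Q) is isomorphic to (Z/2Z)^2.
|Gal| = 2^2 = 4

4


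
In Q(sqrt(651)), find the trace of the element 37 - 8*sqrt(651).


Tr(a + b*sqrt(d)) = (a + b*sqrt(d)) + (a - b*sqrt(d)) = 2a
= 2 * (37)
= 74

74


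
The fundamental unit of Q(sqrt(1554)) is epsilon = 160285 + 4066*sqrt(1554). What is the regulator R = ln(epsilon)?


epsilon = 160285 + 4066*sqrt(1554)
= 320570.0000
R = ln(320570.0000)
= 12.6779

12.6779


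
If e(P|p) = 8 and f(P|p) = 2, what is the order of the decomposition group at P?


|D_P| = e * f
= 8 * 2
= 16

16


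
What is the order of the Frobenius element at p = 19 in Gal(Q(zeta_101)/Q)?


The Frobenius at p in Gal(Q(zeta_n)/Q) = (Z/nZ)* is the class of p, so its order is ord_101(19), the smallest k >= 1 with 19^k = 1 mod 101.
n = 101 = 101, phi(101) = 100; the order divides phi(n).
Divisors of 100: 1, 2, 4, 5, 10, 20, 25, 50, 100
Repeated squaring mod 101: 19^1 = 19, 19^2 = 58, 19^4 = 31, 19^8 = 52, 19^16 = 78, 19^32 = 24, 19^64 = 71
Test divisors in increasing order:
  k=1: 19^1 = 19 mod 101
  k=2: 19^2 = 58 mod 101
  k=4: 19^4 = 31 mod 101
  k=5: 19^5 = 31 * 19 = 84 mod 101
  k=10: 19^10 = 52 * 58 = 87 mod 101
  k=20: 19^20 = 78 * 31 = 95 mod 101
  k=25: 19^25 = 78 * 52 * 19 = 1 mod 101  <- first divisor giving 1
Order = 25

25


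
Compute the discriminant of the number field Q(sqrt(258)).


For K = Q(sqrt(d)) with d squarefree: disc(K) = d if d = 1 mod 4, and disc(K) = 4d if d = 2 or 3 mod 4.
Here d = 258, and d mod 4 = 2.
d = 2 mod 4, not 1 (O_K = Z[sqrt(d)]), so disc(K) = 4d = 4 * (258) = 1032

1032


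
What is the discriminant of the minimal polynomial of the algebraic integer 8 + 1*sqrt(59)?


The element 8 + 1*sqrt(59) has minimal polynomial:
x^2 - 16*x + 5
Discriminant = (-16)^2 - 4*(5)
= 256 - 20
= 236

236


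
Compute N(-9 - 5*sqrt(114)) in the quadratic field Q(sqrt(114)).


N(a + b*sqrt(d)) = a^2 - d*b^2
= (-9)^2 - (114)*(-5)^2
= 81 - 2850
= -2769

-2769


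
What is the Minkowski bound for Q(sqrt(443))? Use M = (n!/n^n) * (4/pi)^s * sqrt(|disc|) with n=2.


d = 443, d mod 4 = 3, so disc(K) = 4d = 1772; |disc(K)| = 1772
Real quadratic field, so n = 2, s = r2 = 0, r1 = 2
M = (n!/n^n) * (4/pi)^s * sqrt(|disc(K)|) = (2!/2^2) * (4/pi)^0 * sqrt(1772)
= 0.5 * 1.000000 * 42.095130
= 21.0476

21.0476


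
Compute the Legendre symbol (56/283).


p = 283 is prime, so compute (56/283) with the reciprocity algorithm (Jacobi-symbol steps: pull out 2s via (2/n), flip via reciprocity, reduce):
  pull out 2: (2/283) = -1  (since 283 mod 8 = 3)
  pull out 2: (2/283) = -1  (since 283 mod 8 = 3)
  pull out 2: (2/283) = -1  (since 283 mod 8 = 3)
  reciprocity: (7/283) -> -(283/7)
  reduce: (3/7)
  reciprocity: (3/7) -> -(7/3)
  reduce: (1/3)
  (1/3) = 1
Product of signs = -1
(56/283) = -1

-1


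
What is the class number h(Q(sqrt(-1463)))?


K = Q(sqrt(-1463)). d mod 4 = 1, so D = disc(K) = d = -1463
h(K) equals the number of primitive reduced positive-definite forms (a, b, c) = a*x^2 + b*x*y + c*y^2 with b^2 - 4ac = D,
where reduced means |b| <= a <= c, with b >= 0 whenever |b| = a or a = c, and primitive means gcd(a, b, c) = 1.
Reduced forces 3a^2 <= |D| = 1463, so 1 <= a <= 22; b must have the parity of D, and c = (b^2 - D)/(4a) must be an integer >= a.
Enumerate a = 1..22, b in [-a, a]:
  a=1: (1, 1, 366)  [1]
  a=2: (2, -1, 183), (2, 1, 183)  [2]
  a=3: (3, -1, 122), (3, 1, 122)  [2]
  a=4: (4, -3, 92), (4, 3, 92)  [2]
  a=5: none
  a=6: (6, -5, 62), (6, -1, 61), (6, 1, 61), (6, 5, 62)  [4]
  a=7: (7, 7, 54)  [1]
  a=8: (8, -3, 46), (8, 3, 46)  [2]
  a=9: (9, -7, 42), (9, 7, 42)  [2]
  a=10: none
  a=11: (11, 11, 36)  [1]
  a=12: (12, -11, 33), (12, -5, 31), (12, 5, 31), (12, 11, 33)  [4]
  a=13: none
  a=14: (14, -7, 27), (14, 7, 27)  [2]
  a=15: none
  a=16: (16, -3, 23), (16, 3, 23)  [2]
  a=17: (17, -13, 24), (17, 13, 24)  [2]
  a=18: (18, -11, 22), (18, -7, 21), (18, 7, 21), (18, 11, 22)  [4]
  a=19: (19, 19, 24)  [1]
  a=20..22: none
Total reduced forms: 1 + 2 + 2 + 2 + 4 + 1 + 2 + 2 + 1 + 4 + 2 + 2 + 2 + 4 + 1 = 32
h = 32

32


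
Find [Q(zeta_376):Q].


The degree equals Euler's totient phi(376).
376 = 2^3 * 47
phi(376) = 184

184


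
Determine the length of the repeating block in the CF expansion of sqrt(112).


Run the CF algorithm for sqrt(112).
a_0 = floor(sqrt(112)) = 10; set m_0=0, q_0=1.
Recurrence: m' = q*a - m,  q' = (d - m'^2)/q,  a' = floor((a_0 + m')/q').
  step 1: m=10, q=12, a=1
  step 2: m=2, q=9, a=1
  step 3: m=7, q=7, a=2
  step 4: m=7, q=9, a=1
  step 5: m=2, q=12, a=1
  step 6: m=10, q=1, a=20
a_6 = 2*a_0 = 20, so the period closes here.
sqrt(112) = [10; 1, 1, 2, 1, 1, 20]
Period length = 6

6


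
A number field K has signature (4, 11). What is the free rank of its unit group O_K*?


By Dirichlet's unit theorem:
rank = r1 + r2 - 1
= 4 + 11 - 1
= 14

14


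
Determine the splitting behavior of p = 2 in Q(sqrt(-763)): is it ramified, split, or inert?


K = Q(sqrt(-763)). Since d mod 4 = 1, disc(K) = -763.
Check p | disc: -763 mod 2 = 1.
p=2 does not divide disc (d is 1 mod 4). 2 splits iff d = 1 mod 8.
d mod 8 = 5, so (d/2) = -1.
(d/p) = -1, so p is inert: (p) stays prime with e=1, f=2, g=1.
Therefore p is inert.

inert


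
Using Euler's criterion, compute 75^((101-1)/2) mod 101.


p = 101 is prime and the exponent is (p-1)/2 = 50, so by Euler's criterion 75^50 = (75/101) = +1 or -1 mod 101.
Compute by square-and-multiply:
  50 = 32 + 16 + 2 (binary 110010)
  Repeated squaring mod 101: 75^1 = 75, 75^2 = 70, 75^4 = 52, 75^8 = 78, 75^16 = 24, 75^32 = 71
  75^50 = 75^32 * 75^16 * 75^2 = 71 * 24 * 70 mod 101
    71 * 24 = 1704 = 88 mod 101
    88 * 70 = 6160 = 100 mod 101
  75^50 = 100 mod 101
Result 100 = p - 1 = -1 mod 101: 75 is a quadratic non-residue mod 101. As a residue in [0, p-1] the value is 100.
75^50 mod 101 = 100

100


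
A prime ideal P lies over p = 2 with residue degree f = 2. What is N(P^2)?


N(P^a) = p^(a*f)
= 2^(2*2)
= 2^4
= 16

16


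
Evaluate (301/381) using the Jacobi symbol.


Compute (301/381) via quadratic reciprocity:
  reciprocity: (301/381) -> +(381/301)
  reduce: (80/301)
  pull out 2: (2/301) = -1  (since 301 mod 8 = 5)
  pull out 2: (2/301) = -1  (since 301 mod 8 = 5)
  pull out 2: (2/301) = -1  (since 301 mod 8 = 5)
  pull out 2: (2/301) = -1  (since 301 mod 8 = 5)
  reciprocity: (5/301) -> +(301/5)
  reduce: (1/5)
  (1/5) = 1
Product of signs = 1

1


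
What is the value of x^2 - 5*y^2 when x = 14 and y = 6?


x^2 - d*y^2
= 14^2 - 5*6^2
= 196 - 180
= 16

16


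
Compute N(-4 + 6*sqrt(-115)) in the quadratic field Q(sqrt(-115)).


N(a + b*sqrt(d)) = a^2 - d*b^2
= (-4)^2 - (-115)*(6)^2
= 16 + 4140
= 4156

4156


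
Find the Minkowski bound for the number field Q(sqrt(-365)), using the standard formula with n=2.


d = -365, d mod 4 = 3, so disc(K) = 4d = -1460; |disc(K)| = 1460
Imaginary quadratic field, so n = 2, s = r2 = 1, r1 = 0
M = (n!/n^n) * (4/pi)^s * sqrt(|disc(K)|) = (2!/2^2) * (4/pi)^1 * sqrt(1460)
= 0.5 * 1.273240 * 38.209946
= 24.3252

24.3252


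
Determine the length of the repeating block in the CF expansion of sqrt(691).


Run the CF algorithm for sqrt(691).
a_0 = floor(sqrt(691)) = 26; set m_0=0, q_0=1.
Recurrence: m' = q*a - m,  q' = (d - m'^2)/q,  a' = floor((a_0 + m')/q').
  step 1: m=26, q=15, a=3
  step 2: m=19, q=22, a=2
  step 3: m=25, q=3, a=17
  step 4: m=26, q=5, a=10
  step 5: m=24, q=23, a=2
  step 6: m=22, q=9, a=5
  step 7: m=23, q=18, a=2
  step 8: m=13, q=29, a=1
  step 9: m=16, q=15, a=2
  step 10: m=14, q=33, a=1
  step 11: m=19, q=10, a=4
  step 12: m=21, q=25, a=1
  step 13: m=4, q=27, a=1
  step 14: m=23, q=6, a=8
  step 15: m=25, q=11, a=4
  step 16: m=19, q=30, a=1
  step 17: m=11, q=19, a=1
  step 18: m=8, q=33, a=1
  step 19: m=25, q=2, a=25
  step 20: m=25, q=33, a=1
  step 21: m=8, q=19, a=1
  step 22: m=11, q=30, a=1
  step 23: m=19, q=11, a=4
  step 24: m=25, q=6, a=8
  step 25: m=23, q=27, a=1
  step 26: m=4, q=25, a=1
  step 27: m=21, q=10, a=4
  step 28: m=19, q=33, a=1
  step 29: m=14, q=15, a=2
  step 30: m=16, q=29, a=1
  step 31: m=13, q=18, a=2
  step 32: m=23, q=9, a=5
  step 33: m=22, q=23, a=2
  step 34: m=24, q=5, a=10
  step 35: m=26, q=3, a=17
  step 36: m=25, q=22, a=2
  step 37: m=19, q=15, a=3
  step 38: m=26, q=1, a=52
a_38 = 2*a_0 = 52, so the period closes here.
sqrt(691) = [26; 3, 2, 17, 10, 2, 5, 2, 1, 2, 1, 4, 1, 1, 8, 4, 1, 1, 1, 25, 1, 1, 1, 4, 8, 1, 1, 4, 1, 2, 1, 2, 5, 2, 10, 17, 2, 3, 52]
Period length = 38

38


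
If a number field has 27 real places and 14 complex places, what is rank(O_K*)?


By Dirichlet's unit theorem:
rank = r1 + r2 - 1
= 27 + 14 - 1
= 40

40


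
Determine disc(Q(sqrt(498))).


For K = Q(sqrt(d)) with d squarefree: disc(K) = d if d = 1 mod 4, and disc(K) = 4d if d = 2 or 3 mod 4.
Here d = 498, and d mod 4 = 2.
d = 2 mod 4, not 1 (O_K = Z[sqrt(d)]), so disc(K) = 4d = 4 * (498) = 1992

1992


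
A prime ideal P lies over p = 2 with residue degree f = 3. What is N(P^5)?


N(P^a) = p^(a*f)
= 2^(5*3)
= 2^15
= 32768

32768


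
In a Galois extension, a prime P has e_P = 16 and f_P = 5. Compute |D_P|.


|D_P| = e * f
= 16 * 5
= 80

80


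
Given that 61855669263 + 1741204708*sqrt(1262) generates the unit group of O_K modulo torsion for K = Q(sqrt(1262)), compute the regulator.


epsilon = 61855669263 + 1741204708*sqrt(1262)
= 1.2371e+11
R = ln(1.2371e+11)
= 25.5412

25.5412


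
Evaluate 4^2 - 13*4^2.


x^2 - d*y^2
= 4^2 - 13*4^2
= 16 - 208
= -192

-192


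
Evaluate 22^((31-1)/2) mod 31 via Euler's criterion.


p = 31 is prime and the exponent is (p-1)/2 = 15, so by Euler's criterion 22^15 = (22/31) = +1 or -1 mod 31.
Compute by square-and-multiply:
  15 = 8 + 4 + 2 + 1 (binary 1111)
  Repeated squaring mod 31: 22^1 = 22, 22^2 = 19, 22^4 = 20, 22^8 = 28
  22^15 = 22^8 * 22^4 * 22^2 * 22^1 = 28 * 20 * 19 * 22 mod 31
    28 * 20 = 560 = 2 mod 31
    2 * 19 = 38 = 7 mod 31
    7 * 22 = 154 = 30 mod 31
  22^15 = 30 mod 31
Result 30 = p - 1 = -1 mod 31: 22 is a quadratic non-residue mod 31. As a residue in [0, p-1] the value is 30.
22^15 mod 31 = 30

30


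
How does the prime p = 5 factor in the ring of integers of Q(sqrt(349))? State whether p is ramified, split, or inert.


K = Q(sqrt(349)). Since d mod 4 = 1, disc(K) = 349.
Check p | disc: 349 mod 5 = 4.
p does not divide disc. Compute Legendre symbol (d/p):
4^((5-1)/2) mod 5 = 1
(d/p) = 1, so p splits: (p) = P*P' with e=1, f=1, g=2.
Therefore p is split.

split


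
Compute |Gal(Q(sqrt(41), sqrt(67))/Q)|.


The 2 square roots of distinct primes are multiplicatively independent over Q,
so [K:Q] = 2^2 and Gal(K/Q) is isomorphic to (Z/2Z)^2.
|Gal| = 2^2 = 4

4


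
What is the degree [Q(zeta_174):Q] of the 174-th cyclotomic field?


The degree equals Euler's totient phi(174).
174 = 2 * 3 * 29
phi(174) = 56

56


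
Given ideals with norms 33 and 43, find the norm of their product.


N(IJ) = N(I) * N(J)
= 33 * 43
= 1419

1419


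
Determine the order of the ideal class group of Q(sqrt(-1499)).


K = Q(sqrt(-1499)). d mod 4 = 1, so D = disc(K) = d = -1499
h(K) equals the number of primitive reduced positive-definite forms (a, b, c) = a*x^2 + b*x*y + c*y^2 with b^2 - 4ac = D,
where reduced means |b| <= a <= c, with b >= 0 whenever |b| = a or a = c, and primitive means gcd(a, b, c) = 1.
Reduced forces 3a^2 <= |D| = 1499, so 1 <= a <= 22; b must have the parity of D, and c = (b^2 - D)/(4a) must be an integer >= a.
Enumerate a = 1..22, b in [-a, a]:
  a=1: (1, 1, 375)  [1]
  a=2: none
  a=3: (3, -1, 125), (3, 1, 125)  [2]
  a=4: none
  a=5: (5, -1, 75), (5, 1, 75)  [2]
  a=6..8: none
  a=9: (9, -7, 43), (9, 7, 43)  [2]
  a=10..12: none
  a=13: (13, -3, 29), (13, 3, 29)  [2]
  a=14: none
  a=15: (15, -11, 27), (15, -1, 25), (15, 1, 25), (15, 11, 27)  [4]
  a=16..22: none
Total reduced forms: 1 + 2 + 2 + 2 + 2 + 4 = 13
h = 13

13


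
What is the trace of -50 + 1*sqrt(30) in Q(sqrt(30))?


Tr(a + b*sqrt(d)) = (a + b*sqrt(d)) + (a - b*sqrt(d)) = 2a
= 2 * (-50)
= -100

-100


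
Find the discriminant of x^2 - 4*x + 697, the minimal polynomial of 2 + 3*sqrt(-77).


The element 2 + 3*sqrt(-77) has minimal polynomial:
x^2 - 4*x + 697
Discriminant = (-4)^2 - 4*(697)
= 16 - 2788
= -2772

-2772


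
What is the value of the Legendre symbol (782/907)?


p = 907 is prime, so compute (782/907) with the reciprocity algorithm (Jacobi-symbol steps: pull out 2s via (2/n), flip via reciprocity, reduce):
  pull out 2: (2/907) = -1  (since 907 mod 8 = 3)
  reciprocity: (391/907) -> -(907/391)
  reduce: (125/391)
  reciprocity: (125/391) -> +(391/125)
  reduce: (16/125)
  pull out 2: (2/125) = -1  (since 125 mod 8 = 5)
  pull out 2: (2/125) = -1  (since 125 mod 8 = 5)
  pull out 2: (2/125) = -1  (since 125 mod 8 = 5)
  pull out 2: (2/125) = -1  (since 125 mod 8 = 5)
  (1/125) = 1
Product of signs = 1
(782/907) = 1

1


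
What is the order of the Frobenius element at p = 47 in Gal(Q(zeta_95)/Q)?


The Frobenius at p in Gal(Q(zeta_n)/Q) = (Z/nZ)* is the class of p, so its order is ord_95(47), the smallest k >= 1 with 47^k = 1 mod 95.
n = 95 = 5 * 19, phi(95) = 72; the order divides phi(n).
Divisors of 72: 1, 2, 3, 4, 6, 8, 9, 12, 18, 24, 36, 72
Repeated squaring mod 95: 47^1 = 47, 47^2 = 24, 47^4 = 6, 47^8 = 36, 47^16 = 61, 47^32 = 16, 47^64 = 66
Test divisors in increasing order:
  k=1: 47^1 = 47 mod 95
  k=2: 47^2 = 24 mod 95
  k=3: 47^3 = 24 * 47 = 83 mod 95
  k=4: 47^4 = 6 mod 95
  k=6: 47^6 = 6 * 24 = 49 mod 95
  k=8: 47^8 = 36 mod 95
  k=9: 47^9 = 36 * 47 = 77 mod 95
  k=12: 47^12 = 36 * 6 = 26 mod 95
  k=18: 47^18 = 61 * 24 = 39 mod 95
  k=24: 47^24 = 61 * 36 = 11 mod 95
  k=36: 47^36 = 16 * 6 = 1 mod 95  <- first divisor giving 1
Order = 36

36


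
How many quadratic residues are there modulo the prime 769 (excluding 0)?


For prime p, the number of non-zero quadratic residues is (p-1)/2.
= (769-1)/2
= 384

384


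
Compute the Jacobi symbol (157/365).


Compute (157/365) via quadratic reciprocity:
  reciprocity: (157/365) -> +(365/157)
  reduce: (51/157)
  reciprocity: (51/157) -> +(157/51)
  reduce: (4/51)
  pull out 2: (2/51) = -1  (since 51 mod 8 = 3)
  pull out 2: (2/51) = -1  (since 51 mod 8 = 3)
  (1/51) = 1
Product of signs = 1

1


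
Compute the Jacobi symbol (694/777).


Compute (694/777) via quadratic reciprocity:
  pull out 2: (2/777) = +1  (since 777 mod 8 = 1)
  reciprocity: (347/777) -> +(777/347)
  reduce: (83/347)
  reciprocity: (83/347) -> -(347/83)
  reduce: (15/83)
  reciprocity: (15/83) -> -(83/15)
  reduce: (8/15)
  pull out 2: (2/15) = +1  (since 15 mod 8 = 7)
  pull out 2: (2/15) = +1  (since 15 mod 8 = 7)
  pull out 2: (2/15) = +1  (since 15 mod 8 = 7)
  (1/15) = 1
Product of signs = 1

1


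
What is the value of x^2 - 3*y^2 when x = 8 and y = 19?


x^2 - d*y^2
= 8^2 - 3*19^2
= 64 - 1083
= -1019

-1019


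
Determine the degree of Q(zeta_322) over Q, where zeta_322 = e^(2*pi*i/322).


The degree equals Euler's totient phi(322).
322 = 2 * 7 * 23
phi(322) = 132

132


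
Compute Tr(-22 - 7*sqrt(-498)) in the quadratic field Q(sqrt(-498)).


Tr(a + b*sqrt(d)) = (a + b*sqrt(d)) + (a - b*sqrt(d)) = 2a
= 2 * (-22)
= -44

-44


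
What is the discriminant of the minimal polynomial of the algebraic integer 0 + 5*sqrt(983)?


The element 0 + 5*sqrt(983) has minimal polynomial:
x^2 + 0*x - 24575
Discriminant = (0)^2 - 4*(-24575)
= 0 + 98300
= 98300

98300


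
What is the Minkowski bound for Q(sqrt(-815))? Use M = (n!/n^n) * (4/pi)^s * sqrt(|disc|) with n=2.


d = -815, d mod 4 = 1, so disc(K) = d = -815; |disc(K)| = 815
Imaginary quadratic field, so n = 2, s = r2 = 1, r1 = 0
M = (n!/n^n) * (4/pi)^s * sqrt(|disc(K)|) = (2!/2^2) * (4/pi)^1 * sqrt(815)
= 0.5 * 1.273240 * 28.548205
= 18.1744

18.1744


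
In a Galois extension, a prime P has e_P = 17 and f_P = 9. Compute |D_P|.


|D_P| = e * f
= 17 * 9
= 153

153


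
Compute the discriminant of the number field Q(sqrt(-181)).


For K = Q(sqrt(d)) with d squarefree: disc(K) = d if d = 1 mod 4, and disc(K) = 4d if d = 2 or 3 mod 4.
Here d = -181, and d mod 4 = 3.
d = 3 mod 4, not 1 (O_K = Z[sqrt(d)]), so disc(K) = 4d = 4 * (-181) = -724

-724


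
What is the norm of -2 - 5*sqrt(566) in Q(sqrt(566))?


N(a + b*sqrt(d)) = a^2 - d*b^2
= (-2)^2 - (566)*(-5)^2
= 4 - 14150
= -14146

-14146


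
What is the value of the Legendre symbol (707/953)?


p = 953 is prime, so compute (707/953) with the reciprocity algorithm (Jacobi-symbol steps: pull out 2s via (2/n), flip via reciprocity, reduce):
  reciprocity: (707/953) -> +(953/707)
  reduce: (246/707)
  pull out 2: (2/707) = -1  (since 707 mod 8 = 3)
  reciprocity: (123/707) -> -(707/123)
  reduce: (92/123)
  pull out 2: (2/123) = -1  (since 123 mod 8 = 3)
  pull out 2: (2/123) = -1  (since 123 mod 8 = 3)
  reciprocity: (23/123) -> -(123/23)
  reduce: (8/23)
  pull out 2: (2/23) = +1  (since 23 mod 8 = 7)
  pull out 2: (2/23) = +1  (since 23 mod 8 = 7)
  pull out 2: (2/23) = +1  (since 23 mod 8 = 7)
  (1/23) = 1
Product of signs = -1
(707/953) = -1

-1


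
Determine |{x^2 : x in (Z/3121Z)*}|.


For prime p, the number of non-zero quadratic residues is (p-1)/2.
= (3121-1)/2
= 1560

1560


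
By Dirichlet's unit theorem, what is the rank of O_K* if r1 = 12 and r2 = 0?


By Dirichlet's unit theorem:
rank = r1 + r2 - 1
= 12 + 0 - 1
= 11

11


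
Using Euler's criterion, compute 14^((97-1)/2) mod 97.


p = 97 is prime and the exponent is (p-1)/2 = 48, so by Euler's criterion 14^48 = (14/97) = +1 or -1 mod 97.
Compute by square-and-multiply:
  48 = 32 + 16 (binary 110000)
  Repeated squaring mod 97: 14^1 = 14, 14^2 = 2, 14^4 = 4, 14^8 = 16, 14^16 = 62, 14^32 = 61
  14^48 = 14^32 * 14^16 = 61 * 62 mod 97
    61 * 62 = 3782 = 96 mod 97
  14^48 = 96 mod 97
Result 96 = p - 1 = -1 mod 97: 14 is a quadratic non-residue mod 97. As a residue in [0, p-1] the value is 96.
14^48 mod 97 = 96

96


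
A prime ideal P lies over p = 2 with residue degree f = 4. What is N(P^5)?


N(P^a) = p^(a*f)
= 2^(5*4)
= 2^20
= 1048576

1048576


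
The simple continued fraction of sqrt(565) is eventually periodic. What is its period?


Run the CF algorithm for sqrt(565).
a_0 = floor(sqrt(565)) = 23; set m_0=0, q_0=1.
Recurrence: m' = q*a - m,  q' = (d - m'^2)/q,  a' = floor((a_0 + m')/q').
  step 1: m=23, q=36, a=1
  step 2: m=13, q=11, a=3
  step 3: m=20, q=15, a=2
  step 4: m=10, q=31, a=1
  step 5: m=21, q=4, a=11
  step 6: m=23, q=9, a=5
  step 7: m=22, q=9, a=5
  step 8: m=23, q=4, a=11
  step 9: m=21, q=31, a=1
  step 10: m=10, q=15, a=2
  step 11: m=20, q=11, a=3
  step 12: m=13, q=36, a=1
  step 13: m=23, q=1, a=46
a_13 = 2*a_0 = 46, so the period closes here.
sqrt(565) = [23; 1, 3, 2, 1, 11, 5, 5, 11, 1, 2, 3, 1, 46]
Period length = 13

13


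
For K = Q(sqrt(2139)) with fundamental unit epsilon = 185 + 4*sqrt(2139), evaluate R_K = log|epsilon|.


epsilon = 185 + 4*sqrt(2139)
= 369.9973
R = ln(369.9973)
= 5.9135

5.9135


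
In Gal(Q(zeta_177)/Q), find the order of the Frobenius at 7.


The Frobenius at p in Gal(Q(zeta_n)/Q) = (Z/nZ)* is the class of p, so its order is ord_177(7), the smallest k >= 1 with 7^k = 1 mod 177.
n = 177 = 3 * 59, phi(177) = 116; the order divides phi(n).
Divisors of 116: 1, 2, 4, 29, 58, 116
Repeated squaring mod 177: 7^1 = 7, 7^2 = 49, 7^4 = 100, 7^8 = 88, 7^16 = 133, 7^32 = 166, 7^64 = 121
Test divisors in increasing order:
  k=1: 7^1 = 7 mod 177
  k=2: 7^2 = 49 mod 177
  k=4: 7^4 = 100 mod 177
  k=29: 7^29 = 133 * 88 * 100 * 7 = 1 mod 177  <- first divisor giving 1
Order = 29

29


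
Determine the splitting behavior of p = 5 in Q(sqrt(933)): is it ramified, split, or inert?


K = Q(sqrt(933)). Since d mod 4 = 1, disc(K) = 933.
Check p | disc: 933 mod 5 = 3.
p does not divide disc. Compute Legendre symbol (d/p):
3^((5-1)/2) mod 5 = -1
(d/p) = -1, so p is inert: (p) stays prime with e=1, f=2, g=1.
Therefore p is inert.

inert


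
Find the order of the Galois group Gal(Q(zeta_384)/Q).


|Gal(Q(zeta_384)/Q)| = phi(384)
= 128

128


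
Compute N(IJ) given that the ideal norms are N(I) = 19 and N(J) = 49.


N(IJ) = N(I) * N(J)
= 19 * 49
= 931

931


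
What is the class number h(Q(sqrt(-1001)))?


K = Q(sqrt(-1001)). d mod 4 = 3, so D = disc(K) = 4d = -4004
h(K) equals the number of primitive reduced positive-definite forms (a, b, c) = a*x^2 + b*x*y + c*y^2 with b^2 - 4ac = D,
where reduced means |b| <= a <= c, with b >= 0 whenever |b| = a or a = c, and primitive means gcd(a, b, c) = 1.
Reduced forces 3a^2 <= |D| = 4004, so 1 <= a <= 36; b must have the parity of D, and c = (b^2 - D)/(4a) must be an integer >= a.
Enumerate a = 1..36, b in [-a, a]:
  a=1: (1, 0, 1001)  [1]
  a=2: (2, 2, 501)  [1]
  a=3: (3, -2, 334), (3, 2, 334)  [2]
  a=4: none
  a=5: (5, -4, 201), (5, 4, 201)  [2]
  a=6: (6, -2, 167), (6, 2, 167)  [2]
  a=7: (7, 0, 143)  [1]
  a=8: none
  a=9: (9, -8, 113), (9, 8, 113)  [2]
  a=10: (10, -6, 101), (10, 6, 101)  [2]
  a=11: (11, 0, 91)  [1]
  a=12: none
  a=13: (13, 0, 77)  [1]
  a=14: (14, 14, 75)  [1]
  a=15: (15, -14, 70), (15, -4, 67), (15, 4, 67), (15, 14, 70)  [4]
  a=16: none
  a=17: (17, -12, 61), (17, 12, 61)  [2]
  a=18: (18, -10, 57), (18, 10, 57)  [2]
  a=19: (19, -10, 54), (19, 10, 54)  [2]
  a=20: none
  a=21: (21, -14, 50), (21, 14, 50)  [2]
  a=22: (22, 22, 51)  [1]
  a=23..24: none
  a=25: (25, -14, 42), (25, 14, 42)  [2]
  a=26: (26, 26, 45)  [1]
  a=27: (27, -10, 38), (27, 10, 38)  [2]
  a=28..29: none
  a=30: (30, -26, 39), (30, -14, 35), (30, 14, 35), (30, 26, 39)  [4]
  a=31..32: none
  a=33: (33, -22, 34), (33, 22, 34)  [2]
  a=34..36: none
Total reduced forms: 1 + 1 + 2 + 2 + 2 + 1 + 2 + 2 + 1 + 1 + 1 + 4 + 2 + 2 + 2 + 2 + 1 + 2 + 1 + 2 + 4 + 2 = 40
h = 40

40


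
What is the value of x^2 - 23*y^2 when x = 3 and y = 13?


x^2 - d*y^2
= 3^2 - 23*13^2
= 9 - 3887
= -3878

-3878
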